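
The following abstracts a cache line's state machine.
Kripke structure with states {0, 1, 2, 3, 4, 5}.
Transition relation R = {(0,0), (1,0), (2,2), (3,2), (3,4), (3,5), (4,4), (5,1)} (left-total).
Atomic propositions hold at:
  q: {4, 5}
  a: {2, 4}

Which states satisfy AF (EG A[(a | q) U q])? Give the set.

Sat(a | q) = {2, 4, 5}
A[(a | q) U q]: least fixpoint, start Z0 = Sat(q) = {4, 5}, add states in Sat(a | q) with every successor in Z. Already a fixed point.
Sat(A[(a | q) U q]) = {4, 5}
EG A[(a | q) U q]: greatest fixpoint, start Z0 = {4, 5}, keep only states in Sat with some successor in Z. Z1 = {4}; fixed.
Sat(EG A[(a | q) U q]) = {4}
AF (EG A[(a | q) U q]): least fixpoint, start Z0 = {4}, add states with every successor in Z. Already a fixed point.
Sat(AF (EG A[(a | q) U q])) = {4}

{4}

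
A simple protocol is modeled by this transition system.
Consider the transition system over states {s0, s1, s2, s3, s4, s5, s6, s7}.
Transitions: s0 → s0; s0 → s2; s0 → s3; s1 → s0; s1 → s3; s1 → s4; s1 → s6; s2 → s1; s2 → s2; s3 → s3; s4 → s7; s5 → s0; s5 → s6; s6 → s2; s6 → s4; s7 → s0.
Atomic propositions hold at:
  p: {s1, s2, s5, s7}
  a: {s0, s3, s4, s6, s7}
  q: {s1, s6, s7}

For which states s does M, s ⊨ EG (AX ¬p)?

{s1, s3}

Sat(¬p) = {s0, s3, s4, s6}
Sat(AX ¬p) = {s : every successor in {s0, s3, s4, s6}} = {s1, s3, s5, s7}
EG (AX ¬p): greatest fixpoint, start Z0 = {s1, s3, s5, s7}, keep only states in Sat with some successor in Z. Z1 = {s1, s3}; fixed.
Sat(EG (AX ¬p)) = {s1, s3}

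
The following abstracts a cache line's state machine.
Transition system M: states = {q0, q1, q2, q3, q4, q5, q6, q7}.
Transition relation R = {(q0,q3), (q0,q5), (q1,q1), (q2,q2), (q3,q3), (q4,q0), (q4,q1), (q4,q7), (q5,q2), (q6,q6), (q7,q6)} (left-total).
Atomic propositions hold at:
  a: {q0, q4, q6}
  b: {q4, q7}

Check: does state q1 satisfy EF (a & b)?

Sat(a & b) = {q4}
EF (a & b): least fixpoint, start Z0 = {q4}, add states with some successor in Z. Already a fixed point.
Sat(EF (a & b)) = {q4}
q1 ∉ Sat(EF (a & b)) = {q4}, so the formula does not hold at q1.

No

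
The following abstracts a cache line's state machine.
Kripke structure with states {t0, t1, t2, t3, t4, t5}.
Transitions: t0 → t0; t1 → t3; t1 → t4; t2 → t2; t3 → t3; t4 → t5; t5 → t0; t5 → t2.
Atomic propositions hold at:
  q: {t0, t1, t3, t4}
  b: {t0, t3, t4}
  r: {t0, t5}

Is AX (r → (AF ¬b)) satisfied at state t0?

No

Sat(¬b) = {t1, t2, t5}
AF ¬b: least fixpoint, start Z0 = {t1, t2, t5}, add states with every successor in Z. Z1 = {t1, t2, t4, t5}; fixed.
Sat(AF ¬b) = {t1, t2, t4, t5}
Sat(r → (AF ¬b)) = {t1, t2, t3, t4, t5}
Sat(AX (r → (AF ¬b))) = {s : every successor in {t1, t2, t3, t4, t5}} = {t1, t2, t3, t4}
t0 ∉ Sat(AX (r → (AF ¬b))) = {t1, t2, t3, t4}, so the formula does not hold at t0.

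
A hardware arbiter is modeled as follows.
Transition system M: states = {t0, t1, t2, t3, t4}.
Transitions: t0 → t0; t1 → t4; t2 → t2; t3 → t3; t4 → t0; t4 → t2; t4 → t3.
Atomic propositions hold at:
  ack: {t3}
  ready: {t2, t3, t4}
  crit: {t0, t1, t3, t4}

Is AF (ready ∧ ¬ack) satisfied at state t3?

Sat(¬ack) = {t0, t1, t2, t4}
Sat(ready ∧ ¬ack) = {t2, t4}
AF (ready ∧ ¬ack): least fixpoint, start Z0 = {t2, t4}, add states with every successor in Z. Z1 = {t1, t2, t4}; fixed.
Sat(AF (ready ∧ ¬ack)) = {t1, t2, t4}
t3 ∉ Sat(AF (ready ∧ ¬ack)) = {t1, t2, t4}, so the formula does not hold at t3.

No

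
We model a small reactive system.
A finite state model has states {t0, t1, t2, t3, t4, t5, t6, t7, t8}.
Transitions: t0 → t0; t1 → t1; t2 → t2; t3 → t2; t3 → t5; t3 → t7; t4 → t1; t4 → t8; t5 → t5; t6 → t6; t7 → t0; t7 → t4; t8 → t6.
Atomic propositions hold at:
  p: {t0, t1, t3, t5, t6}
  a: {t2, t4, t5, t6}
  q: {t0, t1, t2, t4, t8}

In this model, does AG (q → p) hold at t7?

No

Sat(q → p) = {t0, t1, t3, t5, t6, t7}
AG (q → p): greatest fixpoint, start Z0 = {t0, t1, t3, t5, t6, t7}, keep only states in Sat with every successor in Z. Z1 = {t0, t1, t5, t6}; fixed.
Sat(AG (q → p)) = {t0, t1, t5, t6}
t7 ∉ Sat(AG (q → p)) = {t0, t1, t5, t6}, so the formula does not hold at t7.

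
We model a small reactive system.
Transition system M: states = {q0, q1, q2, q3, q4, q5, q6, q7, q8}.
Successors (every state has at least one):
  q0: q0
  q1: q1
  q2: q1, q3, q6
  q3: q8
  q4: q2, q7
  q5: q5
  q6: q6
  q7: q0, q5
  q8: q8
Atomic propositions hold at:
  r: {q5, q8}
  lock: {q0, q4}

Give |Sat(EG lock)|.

EG lock: greatest fixpoint, start Z0 = {q0, q4}, keep only states in Sat with some successor in Z. Z1 = {q0}; fixed.
Sat(EG lock) = {q0}
|Sat(EG lock)| = |{q0}| = 1.

1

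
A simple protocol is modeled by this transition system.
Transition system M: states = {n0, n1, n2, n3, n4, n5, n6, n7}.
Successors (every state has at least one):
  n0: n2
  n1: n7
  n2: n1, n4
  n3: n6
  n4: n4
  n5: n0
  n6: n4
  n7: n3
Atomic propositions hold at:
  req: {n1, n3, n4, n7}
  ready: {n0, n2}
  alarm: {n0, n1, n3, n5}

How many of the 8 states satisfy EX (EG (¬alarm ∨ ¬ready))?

7

Sat(¬alarm) = {n2, n4, n6, n7}
Sat(¬ready) = {n1, n3, n4, n5, n6, n7}
Sat(¬alarm ∨ ¬ready) = {n1, n2, n3, n4, n5, n6, n7}
EG (¬alarm ∨ ¬ready): greatest fixpoint, start Z0 = {n1, n2, n3, n4, n5, n6, n7}, keep only states in Sat with some successor in Z. Z1 = {n1, n2, n3, n4, n6, n7}; fixed.
Sat(EG (¬alarm ∨ ¬ready)) = {n1, n2, n3, n4, n6, n7}
Sat(EX (EG (¬alarm ∨ ¬ready))) = {s : some successor in {n1, n2, n3, n4, n6, n7}} = {n0, n1, n2, n3, n4, n6, n7}
|Sat(EX (EG (¬alarm ∨ ¬ready)))| = |{n0, n1, n2, n3, n4, n6, n7}| = 7.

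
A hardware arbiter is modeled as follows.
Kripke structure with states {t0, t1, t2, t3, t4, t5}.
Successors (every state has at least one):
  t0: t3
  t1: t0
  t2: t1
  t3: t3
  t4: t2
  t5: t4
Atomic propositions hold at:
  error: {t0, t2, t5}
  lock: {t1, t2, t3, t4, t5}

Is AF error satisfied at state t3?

No

AF error: least fixpoint, start Z0 = {t0, t2, t5}, add states with every successor in Z. Z1 = {t0, t1, t2, t4, t5}; fixed.
Sat(AF error) = {t0, t1, t2, t4, t5}
t3 ∉ Sat(AF error) = {t0, t1, t2, t4, t5}, so the formula does not hold at t3.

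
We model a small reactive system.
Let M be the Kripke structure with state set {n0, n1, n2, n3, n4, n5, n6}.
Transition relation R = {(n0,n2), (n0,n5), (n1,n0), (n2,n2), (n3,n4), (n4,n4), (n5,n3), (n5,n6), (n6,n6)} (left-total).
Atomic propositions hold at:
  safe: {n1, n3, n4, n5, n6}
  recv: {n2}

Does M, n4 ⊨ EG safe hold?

EG safe: greatest fixpoint, start Z0 = {n1, n3, n4, n5, n6}, keep only states in Sat with some successor in Z. Z1 = {n3, n4, n5, n6}; fixed.
Sat(EG safe) = {n3, n4, n5, n6}
n4 ∈ Sat(EG safe) = {n3, n4, n5, n6}, so the formula holds at n4.

Yes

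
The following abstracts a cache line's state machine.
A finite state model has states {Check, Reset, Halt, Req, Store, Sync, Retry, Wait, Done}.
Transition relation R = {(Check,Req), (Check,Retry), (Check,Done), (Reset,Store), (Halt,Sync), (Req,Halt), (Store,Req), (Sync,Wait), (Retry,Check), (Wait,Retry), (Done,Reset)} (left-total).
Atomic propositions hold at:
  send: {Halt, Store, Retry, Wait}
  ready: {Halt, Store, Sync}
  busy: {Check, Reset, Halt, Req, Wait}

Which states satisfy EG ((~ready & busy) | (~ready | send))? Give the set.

Sat(~ready) = {Check, Reset, Req, Retry, Wait, Done}
Sat(~ready & busy) = {Check, Reset, Req, Wait}
Sat(~ready | send) = {Check, Reset, Halt, Req, Store, Retry, Wait, Done}
Sat((~ready & busy) | (~ready | send)) = {Check, Reset, Halt, Req, Store, Retry, Wait, Done}
EG ((~ready & busy) | (~ready | send)): greatest fixpoint, start Z0 = {Check, Reset, Halt, Req, Store, Retry, Wait, Done}, keep only states in Sat with some successor in Z. Z1 = {Check, Reset, Req, Store, Retry, Wait, Done}; Z2 = {Check, Reset, Store, Retry, Wait, Done}; Z3 = {Check, Reset, Retry, Wait, Done}; Z4 = {Check, Retry, Wait, Done}; Z5 = {Check, Retry, Wait}; fixed.
Sat(EG ((~ready & busy) | (~ready | send))) = {Check, Retry, Wait}

{Check, Retry, Wait}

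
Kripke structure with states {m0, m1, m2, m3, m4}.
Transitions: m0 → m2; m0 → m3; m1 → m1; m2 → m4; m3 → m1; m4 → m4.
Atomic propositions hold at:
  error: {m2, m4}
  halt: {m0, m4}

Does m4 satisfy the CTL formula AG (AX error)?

Yes

Sat(AX error) = {s : every successor in {m2, m4}} = {m2, m4}
AG (AX error): greatest fixpoint, start Z0 = {m2, m4}, keep only states in Sat with every successor in Z. Already a fixed point.
Sat(AG (AX error)) = {m2, m4}
m4 ∈ Sat(AG (AX error)) = {m2, m4}, so the formula holds at m4.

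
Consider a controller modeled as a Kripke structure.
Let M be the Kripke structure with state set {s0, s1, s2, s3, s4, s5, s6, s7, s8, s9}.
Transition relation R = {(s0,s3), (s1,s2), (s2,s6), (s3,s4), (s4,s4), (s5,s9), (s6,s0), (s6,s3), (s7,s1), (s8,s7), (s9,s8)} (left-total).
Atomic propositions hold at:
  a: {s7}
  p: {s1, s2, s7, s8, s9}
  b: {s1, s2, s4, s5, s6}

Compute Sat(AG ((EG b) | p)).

EG b: greatest fixpoint, start Z0 = {s1, s2, s4, s5, s6}, keep only states in Sat with some successor in Z. Z1 = {s1, s2, s4}; Z2 = {s1, s4}; Z3 = {s4}; fixed.
Sat(EG b) = {s4}
Sat((EG b) | p) = {s1, s2, s4, s7, s8, s9}
AG ((EG b) | p): greatest fixpoint, start Z0 = {s1, s2, s4, s7, s8, s9}, keep only states in Sat with every successor in Z. Z1 = {s1, s4, s7, s8, s9}; Z2 = {s4, s7, s8, s9}; Z3 = {s4, s8, s9}; Z4 = {s4, s9}; Z5 = {s4}; fixed.
Sat(AG ((EG b) | p)) = {s4}

{s4}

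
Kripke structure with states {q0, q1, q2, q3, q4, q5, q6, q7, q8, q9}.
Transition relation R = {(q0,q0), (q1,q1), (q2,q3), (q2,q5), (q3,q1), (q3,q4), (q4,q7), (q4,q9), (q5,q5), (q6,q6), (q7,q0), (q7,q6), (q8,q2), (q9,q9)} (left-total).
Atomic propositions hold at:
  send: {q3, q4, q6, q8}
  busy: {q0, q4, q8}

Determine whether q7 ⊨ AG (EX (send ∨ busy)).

Yes

Sat(send ∨ busy) = {q0, q3, q4, q6, q8}
Sat(EX (send ∨ busy)) = {s : some successor in {q0, q3, q4, q6, q8}} = {q0, q2, q3, q6, q7}
AG (EX (send ∨ busy)): greatest fixpoint, start Z0 = {q0, q2, q3, q6, q7}, keep only states in Sat with every successor in Z. Z1 = {q0, q6, q7}; fixed.
Sat(AG (EX (send ∨ busy))) = {q0, q6, q7}
q7 ∈ Sat(AG (EX (send ∨ busy))) = {q0, q6, q7}, so the formula holds at q7.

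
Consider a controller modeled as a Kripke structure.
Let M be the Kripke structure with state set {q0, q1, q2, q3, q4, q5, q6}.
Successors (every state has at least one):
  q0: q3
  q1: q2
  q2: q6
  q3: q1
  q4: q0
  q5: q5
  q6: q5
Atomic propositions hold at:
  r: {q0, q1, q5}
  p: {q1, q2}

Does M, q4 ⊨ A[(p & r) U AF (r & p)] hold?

Yes

Sat(p & r) = {q1}
Sat(r & p) = {q1}
AF (r & p): least fixpoint, start Z0 = {q1}, add states with every successor in Z. Z1 = {q1, q3}; Z2 = {q0, q1, q3}; Z3 = {q0, q1, q3, q4}; fixed.
Sat(AF (r & p)) = {q0, q1, q3, q4}
A[(p & r) U AF (r & p)]: least fixpoint, start Z0 = Sat(AF (r & p)) = {q0, q1, q3, q4}, add states in Sat(p & r) with every successor in Z. Already a fixed point.
Sat(A[(p & r) U AF (r & p)]) = {q0, q1, q3, q4}
q4 ∈ Sat(A[(p & r) U AF (r & p)]) = {q0, q1, q3, q4}, so the formula holds at q4.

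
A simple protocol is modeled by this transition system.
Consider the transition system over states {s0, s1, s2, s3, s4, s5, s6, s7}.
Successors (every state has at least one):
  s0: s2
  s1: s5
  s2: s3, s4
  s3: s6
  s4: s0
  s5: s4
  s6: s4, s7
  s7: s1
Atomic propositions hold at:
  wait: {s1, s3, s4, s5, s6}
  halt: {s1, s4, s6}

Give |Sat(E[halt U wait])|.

5

E[halt U wait]: least fixpoint, start Z0 = Sat(wait) = {s1, s3, s4, s5, s6}, add states in Sat(halt) with some successor in Z. Already a fixed point.
Sat(E[halt U wait]) = {s1, s3, s4, s5, s6}
|Sat(E[halt U wait])| = |{s1, s3, s4, s5, s6}| = 5.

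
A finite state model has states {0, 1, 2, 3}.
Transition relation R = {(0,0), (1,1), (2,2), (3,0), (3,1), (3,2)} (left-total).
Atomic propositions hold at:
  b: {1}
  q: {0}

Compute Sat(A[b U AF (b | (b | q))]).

Sat(b | q) = {0, 1}
Sat(b | (b | q)) = {0, 1}
AF (b | (b | q)): least fixpoint, start Z0 = {0, 1}, add states with every successor in Z. Already a fixed point.
Sat(AF (b | (b | q))) = {0, 1}
A[b U AF (b | (b | q))]: least fixpoint, start Z0 = Sat(AF (b | (b | q))) = {0, 1}, add states in Sat(b) with every successor in Z. Already a fixed point.
Sat(A[b U AF (b | (b | q))]) = {0, 1}

{0, 1}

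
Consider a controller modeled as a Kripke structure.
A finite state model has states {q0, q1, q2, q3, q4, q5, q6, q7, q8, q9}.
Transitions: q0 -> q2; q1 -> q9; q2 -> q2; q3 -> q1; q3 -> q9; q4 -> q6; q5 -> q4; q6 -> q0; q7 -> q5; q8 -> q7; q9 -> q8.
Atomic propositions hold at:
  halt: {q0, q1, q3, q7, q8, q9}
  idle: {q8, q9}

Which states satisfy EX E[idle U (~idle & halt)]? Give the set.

Sat(~idle) = {q0, q1, q2, q3, q4, q5, q6, q7}
Sat(~idle & halt) = {q0, q1, q3, q7}
E[idle U (~idle & halt)]: least fixpoint, start Z0 = Sat((~idle & halt)) = {q0, q1, q3, q7}, add states in Sat(idle) with some successor in Z. Z1 = {q0, q1, q3, q7, q8}; Z2 = {q0, q1, q3, q7, q8, q9}; fixed.
Sat(E[idle U (~idle & halt)]) = {q0, q1, q3, q7, q8, q9}
Sat(EX E[idle U (~idle & halt)]) = {s : some successor in {q0, q1, q3, q7, q8, q9}} = {q1, q3, q6, q8, q9}

{q1, q3, q6, q8, q9}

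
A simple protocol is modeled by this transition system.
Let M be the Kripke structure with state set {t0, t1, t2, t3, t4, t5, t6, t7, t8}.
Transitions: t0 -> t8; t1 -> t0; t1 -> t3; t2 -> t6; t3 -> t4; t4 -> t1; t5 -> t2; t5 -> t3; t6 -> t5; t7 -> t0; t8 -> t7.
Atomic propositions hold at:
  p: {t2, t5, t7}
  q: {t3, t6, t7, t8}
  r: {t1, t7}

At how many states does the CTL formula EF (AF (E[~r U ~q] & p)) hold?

3

Sat(~r) = {t0, t2, t3, t4, t5, t6, t8}
Sat(~q) = {t0, t1, t2, t4, t5}
E[~r U ~q]: least fixpoint, start Z0 = Sat(~q) = {t0, t1, t2, t4, t5}, add states in Sat(~r) with some successor in Z. Z1 = {t0, t1, t2, t3, t4, t5, t6}; fixed.
Sat(E[~r U ~q]) = {t0, t1, t2, t3, t4, t5, t6}
Sat(E[~r U ~q] & p) = {t2, t5}
AF (E[~r U ~q] & p): least fixpoint, start Z0 = {t2, t5}, add states with every successor in Z. Z1 = {t2, t5, t6}; fixed.
Sat(AF (E[~r U ~q] & p)) = {t2, t5, t6}
EF (AF (E[~r U ~q] & p)): least fixpoint, start Z0 = {t2, t5, t6}, add states with some successor in Z. Already a fixed point.
Sat(EF (AF (E[~r U ~q] & p))) = {t2, t5, t6}
|Sat(EF (AF (E[~r U ~q] & p)))| = |{t2, t5, t6}| = 3.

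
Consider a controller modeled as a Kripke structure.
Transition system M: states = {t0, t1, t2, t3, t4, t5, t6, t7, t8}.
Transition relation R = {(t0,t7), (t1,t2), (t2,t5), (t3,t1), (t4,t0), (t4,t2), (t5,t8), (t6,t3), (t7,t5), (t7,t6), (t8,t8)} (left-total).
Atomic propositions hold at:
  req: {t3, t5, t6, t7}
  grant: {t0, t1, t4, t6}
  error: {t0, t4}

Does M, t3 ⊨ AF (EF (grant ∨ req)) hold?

Sat(grant ∨ req) = {t0, t1, t3, t4, t5, t6, t7}
EF (grant ∨ req): least fixpoint, start Z0 = {t0, t1, t3, t4, t5, t6, t7}, add states with some successor in Z. Z1 = {t0, t1, t2, t3, t4, t5, t6, t7}; fixed.
Sat(EF (grant ∨ req)) = {t0, t1, t2, t3, t4, t5, t6, t7}
AF (EF (grant ∨ req)): least fixpoint, start Z0 = {t0, t1, t2, t3, t4, t5, t6, t7}, add states with every successor in Z. Already a fixed point.
Sat(AF (EF (grant ∨ req))) = {t0, t1, t2, t3, t4, t5, t6, t7}
t3 ∈ Sat(AF (EF (grant ∨ req))) = {t0, t1, t2, t3, t4, t5, t6, t7}, so the formula holds at t3.

Yes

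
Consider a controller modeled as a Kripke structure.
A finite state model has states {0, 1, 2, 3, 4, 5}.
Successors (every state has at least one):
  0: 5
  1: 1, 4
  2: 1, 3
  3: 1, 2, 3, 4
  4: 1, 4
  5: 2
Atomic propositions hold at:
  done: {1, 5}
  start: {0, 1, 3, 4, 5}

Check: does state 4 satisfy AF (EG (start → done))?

No

Sat(start → done) = {1, 2, 5}
EG (start → done): greatest fixpoint, start Z0 = {1, 2, 5}, keep only states in Sat with some successor in Z. Already a fixed point.
Sat(EG (start → done)) = {1, 2, 5}
AF (EG (start → done)): least fixpoint, start Z0 = {1, 2, 5}, add states with every successor in Z. Z1 = {0, 1, 2, 5}; fixed.
Sat(AF (EG (start → done))) = {0, 1, 2, 5}
4 ∉ Sat(AF (EG (start → done))) = {0, 1, 2, 5}, so the formula does not hold at 4.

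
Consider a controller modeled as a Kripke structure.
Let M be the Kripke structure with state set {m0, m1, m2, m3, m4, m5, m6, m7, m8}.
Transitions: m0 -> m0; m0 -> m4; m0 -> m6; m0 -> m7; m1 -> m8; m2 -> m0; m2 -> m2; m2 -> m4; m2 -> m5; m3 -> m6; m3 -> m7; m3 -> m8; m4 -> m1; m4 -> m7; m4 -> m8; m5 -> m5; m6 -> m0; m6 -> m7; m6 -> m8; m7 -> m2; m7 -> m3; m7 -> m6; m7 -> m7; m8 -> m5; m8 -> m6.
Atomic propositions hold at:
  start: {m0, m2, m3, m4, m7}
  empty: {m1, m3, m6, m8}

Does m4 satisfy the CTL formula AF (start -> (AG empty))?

AG empty: greatest fixpoint, start Z0 = {m1, m3, m6, m8}, keep only states in Sat with every successor in Z. Z1 = {m1}; Z2 = ∅; fixed.
Sat(AG empty) = ∅
Sat(start -> (AG empty)) = {m1, m5, m6, m8}
AF (start -> (AG empty)): least fixpoint, start Z0 = {m1, m5, m6, m8}, add states with every successor in Z. Already a fixed point.
Sat(AF (start -> (AG empty))) = {m1, m5, m6, m8}
m4 ∉ Sat(AF (start -> (AG empty))) = {m1, m5, m6, m8}, so the formula does not hold at m4.

No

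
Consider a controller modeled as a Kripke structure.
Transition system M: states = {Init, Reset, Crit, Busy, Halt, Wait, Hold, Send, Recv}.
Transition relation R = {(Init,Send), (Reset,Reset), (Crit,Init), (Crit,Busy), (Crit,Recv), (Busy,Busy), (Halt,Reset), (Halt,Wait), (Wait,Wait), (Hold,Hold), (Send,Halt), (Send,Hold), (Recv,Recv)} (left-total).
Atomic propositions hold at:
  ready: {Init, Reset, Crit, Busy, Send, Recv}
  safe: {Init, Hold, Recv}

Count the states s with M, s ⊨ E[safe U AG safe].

2

AG safe: greatest fixpoint, start Z0 = {Init, Hold, Recv}, keep only states in Sat with every successor in Z. Z1 = {Hold, Recv}; fixed.
Sat(AG safe) = {Hold, Recv}
E[safe U AG safe]: least fixpoint, start Z0 = Sat(AG safe) = {Hold, Recv}, add states in Sat(safe) with some successor in Z. Already a fixed point.
Sat(E[safe U AG safe]) = {Hold, Recv}
|Sat(E[safe U AG safe])| = |{Hold, Recv}| = 2.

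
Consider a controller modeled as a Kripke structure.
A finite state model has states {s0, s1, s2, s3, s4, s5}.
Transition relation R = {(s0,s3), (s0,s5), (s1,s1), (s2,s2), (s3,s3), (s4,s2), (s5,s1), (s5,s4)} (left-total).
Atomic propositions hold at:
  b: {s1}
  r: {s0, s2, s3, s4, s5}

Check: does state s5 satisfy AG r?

No

AG r: greatest fixpoint, start Z0 = {s0, s2, s3, s4, s5}, keep only states in Sat with every successor in Z. Z1 = {s0, s2, s3, s4}; Z2 = {s2, s3, s4}; fixed.
Sat(AG r) = {s2, s3, s4}
s5 ∉ Sat(AG r) = {s2, s3, s4}, so the formula does not hold at s5.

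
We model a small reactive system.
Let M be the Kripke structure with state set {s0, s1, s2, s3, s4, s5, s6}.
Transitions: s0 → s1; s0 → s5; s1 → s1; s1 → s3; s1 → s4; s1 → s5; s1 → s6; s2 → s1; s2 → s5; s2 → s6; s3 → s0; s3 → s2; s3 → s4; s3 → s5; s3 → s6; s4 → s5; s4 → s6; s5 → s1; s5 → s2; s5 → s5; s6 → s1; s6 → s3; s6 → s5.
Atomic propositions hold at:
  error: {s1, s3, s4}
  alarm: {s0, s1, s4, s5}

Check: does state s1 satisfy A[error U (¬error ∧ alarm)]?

No

Sat(¬error) = {s0, s2, s5, s6}
Sat(¬error ∧ alarm) = {s0, s5}
A[error U (¬error ∧ alarm)]: least fixpoint, start Z0 = Sat((¬error ∧ alarm)) = {s0, s5}, add states in Sat(error) with every successor in Z. Already a fixed point.
Sat(A[error U (¬error ∧ alarm)]) = {s0, s5}
s1 ∉ Sat(A[error U (¬error ∧ alarm)]) = {s0, s5}, so the formula does not hold at s1.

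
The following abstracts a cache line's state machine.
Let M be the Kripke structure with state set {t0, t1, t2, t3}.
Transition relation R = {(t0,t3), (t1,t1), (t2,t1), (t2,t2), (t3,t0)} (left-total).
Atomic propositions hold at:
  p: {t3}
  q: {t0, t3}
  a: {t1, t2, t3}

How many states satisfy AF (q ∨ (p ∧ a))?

2

Sat(p ∧ a) = {t3}
Sat(q ∨ (p ∧ a)) = {t0, t3}
AF (q ∨ (p ∧ a)): least fixpoint, start Z0 = {t0, t3}, add states with every successor in Z. Already a fixed point.
Sat(AF (q ∨ (p ∧ a))) = {t0, t3}
|Sat(AF (q ∨ (p ∧ a)))| = |{t0, t3}| = 2.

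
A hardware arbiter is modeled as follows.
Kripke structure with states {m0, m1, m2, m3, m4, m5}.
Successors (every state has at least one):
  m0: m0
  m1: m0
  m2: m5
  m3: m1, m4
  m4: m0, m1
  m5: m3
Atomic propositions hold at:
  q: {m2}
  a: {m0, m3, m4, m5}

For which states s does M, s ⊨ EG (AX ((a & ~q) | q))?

{m0, m1}

Sat(~q) = {m0, m1, m3, m4, m5}
Sat(a & ~q) = {m0, m3, m4, m5}
Sat((a & ~q) | q) = {m0, m2, m3, m4, m5}
Sat(AX ((a & ~q) | q)) = {s : every successor in {m0, m2, m3, m4, m5}} = {m0, m1, m2, m5}
EG (AX ((a & ~q) | q)): greatest fixpoint, start Z0 = {m0, m1, m2, m5}, keep only states in Sat with some successor in Z. Z1 = {m0, m1, m2}; Z2 = {m0, m1}; fixed.
Sat(EG (AX ((a & ~q) | q))) = {m0, m1}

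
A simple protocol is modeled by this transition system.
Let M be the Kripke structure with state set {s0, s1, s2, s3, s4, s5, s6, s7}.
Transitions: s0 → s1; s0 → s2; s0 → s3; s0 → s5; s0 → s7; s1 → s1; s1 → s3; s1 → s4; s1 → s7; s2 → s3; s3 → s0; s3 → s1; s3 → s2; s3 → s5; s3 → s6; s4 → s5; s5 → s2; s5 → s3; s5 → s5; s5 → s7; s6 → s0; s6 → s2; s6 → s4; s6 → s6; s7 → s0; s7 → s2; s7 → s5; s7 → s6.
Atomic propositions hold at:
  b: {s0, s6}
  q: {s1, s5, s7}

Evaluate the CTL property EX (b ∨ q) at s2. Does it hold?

No

Sat(b ∨ q) = {s0, s1, s5, s6, s7}
Sat(EX (b ∨ q)) = {s : some successor in {s0, s1, s5, s6, s7}} = {s0, s1, s3, s4, s5, s6, s7}
s2 ∉ Sat(EX (b ∨ q)) = {s0, s1, s3, s4, s5, s6, s7}, so the formula does not hold at s2.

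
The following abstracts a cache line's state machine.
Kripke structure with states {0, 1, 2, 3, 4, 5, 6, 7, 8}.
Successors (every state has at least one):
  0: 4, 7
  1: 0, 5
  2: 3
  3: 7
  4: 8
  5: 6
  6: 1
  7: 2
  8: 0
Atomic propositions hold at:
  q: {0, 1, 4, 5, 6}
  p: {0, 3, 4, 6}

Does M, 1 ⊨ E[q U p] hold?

E[q U p]: least fixpoint, start Z0 = Sat(p) = {0, 3, 4, 6}, add states in Sat(q) with some successor in Z. Z1 = {0, 1, 3, 4, 5, 6}; fixed.
Sat(E[q U p]) = {0, 1, 3, 4, 5, 6}
1 ∈ Sat(E[q U p]) = {0, 1, 3, 4, 5, 6}, so the formula holds at 1.

Yes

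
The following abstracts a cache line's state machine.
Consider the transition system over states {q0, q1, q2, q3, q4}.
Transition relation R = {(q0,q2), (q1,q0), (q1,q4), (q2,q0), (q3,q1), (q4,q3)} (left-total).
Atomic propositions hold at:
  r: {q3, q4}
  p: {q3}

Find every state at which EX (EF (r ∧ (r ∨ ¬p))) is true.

Sat(¬p) = {q0, q1, q2, q4}
Sat(r ∨ ¬p) = {q0, q1, q2, q3, q4}
Sat(r ∧ (r ∨ ¬p)) = {q3, q4}
EF (r ∧ (r ∨ ¬p)): least fixpoint, start Z0 = {q3, q4}, add states with some successor in Z. Z1 = {q1, q3, q4}; fixed.
Sat(EF (r ∧ (r ∨ ¬p))) = {q1, q3, q4}
Sat(EX (EF (r ∧ (r ∨ ¬p)))) = {s : some successor in {q1, q3, q4}} = {q1, q3, q4}

{q1, q3, q4}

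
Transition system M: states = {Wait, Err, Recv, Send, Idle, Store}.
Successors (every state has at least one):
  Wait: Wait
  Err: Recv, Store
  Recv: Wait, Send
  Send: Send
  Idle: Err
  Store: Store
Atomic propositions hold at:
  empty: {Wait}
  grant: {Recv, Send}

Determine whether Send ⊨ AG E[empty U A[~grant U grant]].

Yes

Sat(~grant) = {Wait, Err, Idle, Store}
A[~grant U grant]: least fixpoint, start Z0 = Sat(grant) = {Recv, Send}, add states in Sat(~grant) with every successor in Z. Already a fixed point.
Sat(A[~grant U grant]) = {Recv, Send}
E[empty U A[~grant U grant]]: least fixpoint, start Z0 = Sat(A[~grant U grant]) = {Recv, Send}, add states in Sat(empty) with some successor in Z. Already a fixed point.
Sat(E[empty U A[~grant U grant]]) = {Recv, Send}
AG E[empty U A[~grant U grant]]: greatest fixpoint, start Z0 = {Recv, Send}, keep only states in Sat with every successor in Z. Z1 = {Send}; fixed.
Sat(AG E[empty U A[~grant U grant]]) = {Send}
Send ∈ Sat(AG E[empty U A[~grant U grant]]) = {Send}, so the formula holds at Send.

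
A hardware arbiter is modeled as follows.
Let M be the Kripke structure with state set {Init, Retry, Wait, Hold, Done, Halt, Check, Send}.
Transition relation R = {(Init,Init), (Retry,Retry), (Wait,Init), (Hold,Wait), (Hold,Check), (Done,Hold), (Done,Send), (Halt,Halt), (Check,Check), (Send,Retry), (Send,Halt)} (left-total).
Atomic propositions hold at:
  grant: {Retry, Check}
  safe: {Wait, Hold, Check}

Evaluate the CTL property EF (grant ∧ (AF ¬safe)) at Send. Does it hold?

Sat(¬safe) = {Init, Retry, Done, Halt, Send}
AF ¬safe: least fixpoint, start Z0 = {Init, Retry, Done, Halt, Send}, add states with every successor in Z. Z1 = {Init, Retry, Wait, Done, Halt, Send}; fixed.
Sat(AF ¬safe) = {Init, Retry, Wait, Done, Halt, Send}
Sat(grant ∧ (AF ¬safe)) = {Retry}
EF (grant ∧ (AF ¬safe)): least fixpoint, start Z0 = {Retry}, add states with some successor in Z. Z1 = {Retry, Send}; Z2 = {Retry, Done, Send}; fixed.
Sat(EF (grant ∧ (AF ¬safe))) = {Retry, Done, Send}
Send ∈ Sat(EF (grant ∧ (AF ¬safe))) = {Retry, Done, Send}, so the formula holds at Send.

Yes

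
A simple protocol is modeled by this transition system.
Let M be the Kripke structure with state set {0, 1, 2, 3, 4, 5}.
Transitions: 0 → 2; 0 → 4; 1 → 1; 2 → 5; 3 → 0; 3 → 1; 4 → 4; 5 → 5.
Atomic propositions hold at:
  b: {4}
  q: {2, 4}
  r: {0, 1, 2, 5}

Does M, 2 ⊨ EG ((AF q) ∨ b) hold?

AF q: least fixpoint, start Z0 = {2, 4}, add states with every successor in Z. Z1 = {0, 2, 4}; fixed.
Sat(AF q) = {0, 2, 4}
Sat((AF q) ∨ b) = {0, 2, 4}
EG ((AF q) ∨ b): greatest fixpoint, start Z0 = {0, 2, 4}, keep only states in Sat with some successor in Z. Z1 = {0, 4}; fixed.
Sat(EG ((AF q) ∨ b)) = {0, 4}
2 ∉ Sat(EG ((AF q) ∨ b)) = {0, 4}, so the formula does not hold at 2.

No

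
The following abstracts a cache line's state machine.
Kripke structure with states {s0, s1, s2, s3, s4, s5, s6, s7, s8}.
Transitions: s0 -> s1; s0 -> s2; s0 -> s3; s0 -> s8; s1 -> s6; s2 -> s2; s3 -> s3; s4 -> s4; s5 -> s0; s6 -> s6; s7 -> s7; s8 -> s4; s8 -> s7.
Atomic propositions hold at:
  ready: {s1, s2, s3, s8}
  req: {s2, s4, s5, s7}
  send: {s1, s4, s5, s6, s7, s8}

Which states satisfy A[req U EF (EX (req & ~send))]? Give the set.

{s0, s2, s5}

Sat(~send) = {s0, s2, s3}
Sat(req & ~send) = {s2}
Sat(EX (req & ~send)) = {s : some successor in {s2}} = {s0, s2}
EF (EX (req & ~send)): least fixpoint, start Z0 = {s0, s2}, add states with some successor in Z. Z1 = {s0, s2, s5}; fixed.
Sat(EF (EX (req & ~send))) = {s0, s2, s5}
A[req U EF (EX (req & ~send))]: least fixpoint, start Z0 = Sat(EF (EX (req & ~send))) = {s0, s2, s5}, add states in Sat(req) with every successor in Z. Already a fixed point.
Sat(A[req U EF (EX (req & ~send))]) = {s0, s2, s5}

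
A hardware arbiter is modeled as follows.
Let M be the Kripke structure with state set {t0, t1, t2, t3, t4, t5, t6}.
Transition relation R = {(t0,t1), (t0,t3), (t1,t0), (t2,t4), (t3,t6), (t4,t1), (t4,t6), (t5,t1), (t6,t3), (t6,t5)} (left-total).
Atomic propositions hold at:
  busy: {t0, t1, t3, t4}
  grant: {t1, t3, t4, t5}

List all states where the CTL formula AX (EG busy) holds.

{t1, t2, t5}

EG busy: greatest fixpoint, start Z0 = {t0, t1, t3, t4}, keep only states in Sat with some successor in Z. Z1 = {t0, t1, t4}; fixed.
Sat(EG busy) = {t0, t1, t4}
Sat(AX (EG busy)) = {s : every successor in {t0, t1, t4}} = {t1, t2, t5}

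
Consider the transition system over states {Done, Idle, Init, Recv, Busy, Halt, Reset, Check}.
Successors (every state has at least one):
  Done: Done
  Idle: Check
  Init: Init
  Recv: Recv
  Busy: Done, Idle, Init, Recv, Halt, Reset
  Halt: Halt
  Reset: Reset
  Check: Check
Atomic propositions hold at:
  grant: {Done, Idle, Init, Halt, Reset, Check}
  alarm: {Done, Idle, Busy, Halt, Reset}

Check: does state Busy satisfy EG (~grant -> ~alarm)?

No

Sat(~grant) = {Recv, Busy}
Sat(~alarm) = {Init, Recv, Check}
Sat(~grant -> ~alarm) = {Done, Idle, Init, Recv, Halt, Reset, Check}
EG (~grant -> ~alarm): greatest fixpoint, start Z0 = {Done, Idle, Init, Recv, Halt, Reset, Check}, keep only states in Sat with some successor in Z. Already a fixed point.
Sat(EG (~grant -> ~alarm)) = {Done, Idle, Init, Recv, Halt, Reset, Check}
Busy ∉ Sat(EG (~grant -> ~alarm)) = {Done, Idle, Init, Recv, Halt, Reset, Check}, so the formula does not hold at Busy.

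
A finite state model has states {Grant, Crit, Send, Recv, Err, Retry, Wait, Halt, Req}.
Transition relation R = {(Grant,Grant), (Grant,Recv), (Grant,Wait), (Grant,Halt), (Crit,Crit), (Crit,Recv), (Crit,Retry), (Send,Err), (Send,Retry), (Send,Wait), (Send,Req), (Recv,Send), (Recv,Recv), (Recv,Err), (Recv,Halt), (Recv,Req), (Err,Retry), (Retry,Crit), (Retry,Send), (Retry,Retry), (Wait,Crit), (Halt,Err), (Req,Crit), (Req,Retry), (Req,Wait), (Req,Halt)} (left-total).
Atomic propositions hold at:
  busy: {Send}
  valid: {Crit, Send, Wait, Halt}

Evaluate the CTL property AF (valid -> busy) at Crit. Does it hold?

No

Sat(valid -> busy) = {Grant, Send, Recv, Err, Retry, Req}
AF (valid -> busy): least fixpoint, start Z0 = {Grant, Send, Recv, Err, Retry, Req}, add states with every successor in Z. Z1 = {Grant, Send, Recv, Err, Retry, Halt, Req}; fixed.
Sat(AF (valid -> busy)) = {Grant, Send, Recv, Err, Retry, Halt, Req}
Crit ∉ Sat(AF (valid -> busy)) = {Grant, Send, Recv, Err, Retry, Halt, Req}, so the formula does not hold at Crit.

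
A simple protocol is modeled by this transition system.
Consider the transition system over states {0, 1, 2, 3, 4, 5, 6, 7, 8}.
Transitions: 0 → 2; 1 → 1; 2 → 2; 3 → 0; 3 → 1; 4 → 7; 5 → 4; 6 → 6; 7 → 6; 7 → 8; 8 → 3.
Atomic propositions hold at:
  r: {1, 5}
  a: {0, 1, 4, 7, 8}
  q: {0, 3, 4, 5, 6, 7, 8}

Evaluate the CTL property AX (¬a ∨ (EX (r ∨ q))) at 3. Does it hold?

No

Sat(¬a) = {2, 3, 5, 6}
Sat(r ∨ q) = {0, 1, 3, 4, 5, 6, 7, 8}
Sat(EX (r ∨ q)) = {s : some successor in {0, 1, 3, 4, 5, 6, 7, 8}} = {1, 3, 4, 5, 6, 7, 8}
Sat(¬a ∨ (EX (r ∨ q))) = {1, 2, 3, 4, 5, 6, 7, 8}
Sat(AX (¬a ∨ (EX (r ∨ q)))) = {s : every successor in {1, 2, 3, 4, 5, 6, 7, 8}} = {0, 1, 2, 4, 5, 6, 7, 8}
3 ∉ Sat(AX (¬a ∨ (EX (r ∨ q)))) = {0, 1, 2, 4, 5, 6, 7, 8}, so the formula does not hold at 3.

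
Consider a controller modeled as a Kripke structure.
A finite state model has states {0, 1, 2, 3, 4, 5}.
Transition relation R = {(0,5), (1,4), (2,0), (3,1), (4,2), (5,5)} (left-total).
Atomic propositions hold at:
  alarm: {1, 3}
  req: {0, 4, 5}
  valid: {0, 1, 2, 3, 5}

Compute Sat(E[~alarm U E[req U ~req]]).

{1, 2, 3, 4}

Sat(~alarm) = {0, 2, 4, 5}
Sat(~req) = {1, 2, 3}
E[req U ~req]: least fixpoint, start Z0 = Sat(~req) = {1, 2, 3}, add states in Sat(req) with some successor in Z. Z1 = {1, 2, 3, 4}; fixed.
Sat(E[req U ~req]) = {1, 2, 3, 4}
E[~alarm U E[req U ~req]]: least fixpoint, start Z0 = Sat(E[req U ~req]) = {1, 2, 3, 4}, add states in Sat(~alarm) with some successor in Z. Already a fixed point.
Sat(E[~alarm U E[req U ~req]]) = {1, 2, 3, 4}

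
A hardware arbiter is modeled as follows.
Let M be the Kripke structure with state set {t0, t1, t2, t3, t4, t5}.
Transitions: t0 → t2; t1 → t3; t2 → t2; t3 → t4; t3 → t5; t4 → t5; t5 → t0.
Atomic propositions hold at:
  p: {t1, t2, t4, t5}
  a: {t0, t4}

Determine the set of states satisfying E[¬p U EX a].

{t3, t5}

Sat(¬p) = {t0, t3}
Sat(EX a) = {s : some successor in {t0, t4}} = {t3, t5}
E[¬p U EX a]: least fixpoint, start Z0 = Sat(EX a) = {t3, t5}, add states in Sat(¬p) with some successor in Z. Already a fixed point.
Sat(E[¬p U EX a]) = {t3, t5}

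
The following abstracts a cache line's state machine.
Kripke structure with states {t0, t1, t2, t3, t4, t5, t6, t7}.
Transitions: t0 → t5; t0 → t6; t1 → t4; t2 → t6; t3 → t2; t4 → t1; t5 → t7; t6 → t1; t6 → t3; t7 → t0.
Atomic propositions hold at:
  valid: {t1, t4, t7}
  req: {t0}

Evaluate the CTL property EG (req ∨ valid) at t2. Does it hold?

No

Sat(req ∨ valid) = {t0, t1, t4, t7}
EG (req ∨ valid): greatest fixpoint, start Z0 = {t0, t1, t4, t7}, keep only states in Sat with some successor in Z. Z1 = {t1, t4, t7}; Z2 = {t1, t4}; fixed.
Sat(EG (req ∨ valid)) = {t1, t4}
t2 ∉ Sat(EG (req ∨ valid)) = {t1, t4}, so the formula does not hold at t2.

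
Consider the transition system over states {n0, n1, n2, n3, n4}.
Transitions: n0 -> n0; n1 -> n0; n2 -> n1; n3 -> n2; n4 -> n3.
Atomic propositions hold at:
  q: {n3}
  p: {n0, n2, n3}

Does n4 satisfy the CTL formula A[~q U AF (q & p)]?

Yes

Sat(~q) = {n0, n1, n2, n4}
Sat(q & p) = {n3}
AF (q & p): least fixpoint, start Z0 = {n3}, add states with every successor in Z. Z1 = {n3, n4}; fixed.
Sat(AF (q & p)) = {n3, n4}
A[~q U AF (q & p)]: least fixpoint, start Z0 = Sat(AF (q & p)) = {n3, n4}, add states in Sat(~q) with every successor in Z. Already a fixed point.
Sat(A[~q U AF (q & p)]) = {n3, n4}
n4 ∈ Sat(A[~q U AF (q & p)]) = {n3, n4}, so the formula holds at n4.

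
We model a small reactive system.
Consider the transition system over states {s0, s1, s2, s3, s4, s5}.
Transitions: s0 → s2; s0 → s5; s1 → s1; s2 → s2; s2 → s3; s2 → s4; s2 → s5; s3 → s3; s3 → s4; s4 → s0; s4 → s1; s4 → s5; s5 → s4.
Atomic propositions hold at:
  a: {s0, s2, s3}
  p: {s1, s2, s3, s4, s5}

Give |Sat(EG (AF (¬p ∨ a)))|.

Sat(¬p) = {s0}
Sat(¬p ∨ a) = {s0, s2, s3}
AF (¬p ∨ a): least fixpoint, start Z0 = {s0, s2, s3}, add states with every successor in Z. Already a fixed point.
Sat(AF (¬p ∨ a)) = {s0, s2, s3}
EG (AF (¬p ∨ a)): greatest fixpoint, start Z0 = {s0, s2, s3}, keep only states in Sat with some successor in Z. Already a fixed point.
Sat(EG (AF (¬p ∨ a))) = {s0, s2, s3}
|Sat(EG (AF (¬p ∨ a)))| = |{s0, s2, s3}| = 3.

3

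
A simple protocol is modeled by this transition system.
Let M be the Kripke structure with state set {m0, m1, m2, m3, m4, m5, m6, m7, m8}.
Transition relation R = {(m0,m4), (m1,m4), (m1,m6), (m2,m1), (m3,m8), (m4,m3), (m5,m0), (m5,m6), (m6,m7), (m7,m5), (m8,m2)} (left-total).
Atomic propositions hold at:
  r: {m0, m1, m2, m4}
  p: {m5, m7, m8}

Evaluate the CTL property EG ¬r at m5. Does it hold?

Sat(¬r) = {m3, m5, m6, m7, m8}
EG ¬r: greatest fixpoint, start Z0 = {m3, m5, m6, m7, m8}, keep only states in Sat with some successor in Z. Z1 = {m3, m5, m6, m7}; Z2 = {m5, m6, m7}; fixed.
Sat(EG ¬r) = {m5, m6, m7}
m5 ∈ Sat(EG ¬r) = {m5, m6, m7}, so the formula holds at m5.

Yes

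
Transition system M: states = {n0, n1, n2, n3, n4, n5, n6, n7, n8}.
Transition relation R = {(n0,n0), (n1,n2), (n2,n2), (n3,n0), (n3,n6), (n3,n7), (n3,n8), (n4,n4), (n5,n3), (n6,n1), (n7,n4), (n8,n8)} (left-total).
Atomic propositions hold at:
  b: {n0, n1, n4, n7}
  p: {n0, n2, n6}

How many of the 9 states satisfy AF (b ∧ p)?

1

Sat(b ∧ p) = {n0}
AF (b ∧ p): least fixpoint, start Z0 = {n0}, add states with every successor in Z. Already a fixed point.
Sat(AF (b ∧ p)) = {n0}
|Sat(AF (b ∧ p))| = |{n0}| = 1.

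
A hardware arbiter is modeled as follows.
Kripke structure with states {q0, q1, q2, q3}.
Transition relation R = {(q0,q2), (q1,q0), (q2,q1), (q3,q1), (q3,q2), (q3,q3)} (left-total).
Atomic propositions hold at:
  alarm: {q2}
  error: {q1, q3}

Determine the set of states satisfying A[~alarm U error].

{q1, q3}

Sat(~alarm) = {q0, q1, q3}
A[~alarm U error]: least fixpoint, start Z0 = Sat(error) = {q1, q3}, add states in Sat(~alarm) with every successor in Z. Already a fixed point.
Sat(A[~alarm U error]) = {q1, q3}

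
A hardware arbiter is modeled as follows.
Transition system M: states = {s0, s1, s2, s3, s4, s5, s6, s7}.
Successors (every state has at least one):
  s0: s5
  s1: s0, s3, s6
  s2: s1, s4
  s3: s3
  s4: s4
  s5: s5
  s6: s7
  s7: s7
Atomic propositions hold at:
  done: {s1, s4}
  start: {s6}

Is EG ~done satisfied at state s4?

Sat(~done) = {s0, s2, s3, s5, s6, s7}
EG ~done: greatest fixpoint, start Z0 = {s0, s2, s3, s5, s6, s7}, keep only states in Sat with some successor in Z. Z1 = {s0, s3, s5, s6, s7}; fixed.
Sat(EG ~done) = {s0, s3, s5, s6, s7}
s4 ∉ Sat(EG ~done) = {s0, s3, s5, s6, s7}, so the formula does not hold at s4.

No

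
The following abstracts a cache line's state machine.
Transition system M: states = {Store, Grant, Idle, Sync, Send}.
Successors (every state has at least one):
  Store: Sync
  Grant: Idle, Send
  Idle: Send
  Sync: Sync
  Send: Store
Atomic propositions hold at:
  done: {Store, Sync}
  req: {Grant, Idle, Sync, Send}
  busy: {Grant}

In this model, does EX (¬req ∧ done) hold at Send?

Yes

Sat(¬req) = {Store}
Sat(¬req ∧ done) = {Store}
Sat(EX (¬req ∧ done)) = {s : some successor in {Store}} = {Send}
Send ∈ Sat(EX (¬req ∧ done)) = {Send}, so the formula holds at Send.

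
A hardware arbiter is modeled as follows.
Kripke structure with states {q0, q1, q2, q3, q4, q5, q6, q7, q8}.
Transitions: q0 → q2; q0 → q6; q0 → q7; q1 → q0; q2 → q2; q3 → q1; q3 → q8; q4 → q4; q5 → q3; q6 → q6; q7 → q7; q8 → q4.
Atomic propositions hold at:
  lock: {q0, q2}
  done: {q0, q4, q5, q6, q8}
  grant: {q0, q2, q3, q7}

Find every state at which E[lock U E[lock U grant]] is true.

E[lock U grant]: least fixpoint, start Z0 = Sat(grant) = {q0, q2, q3, q7}, add states in Sat(lock) with some successor in Z. Already a fixed point.
Sat(E[lock U grant]) = {q0, q2, q3, q7}
E[lock U E[lock U grant]]: least fixpoint, start Z0 = Sat(E[lock U grant]) = {q0, q2, q3, q7}, add states in Sat(lock) with some successor in Z. Already a fixed point.
Sat(E[lock U E[lock U grant]]) = {q0, q2, q3, q7}

{q0, q2, q3, q7}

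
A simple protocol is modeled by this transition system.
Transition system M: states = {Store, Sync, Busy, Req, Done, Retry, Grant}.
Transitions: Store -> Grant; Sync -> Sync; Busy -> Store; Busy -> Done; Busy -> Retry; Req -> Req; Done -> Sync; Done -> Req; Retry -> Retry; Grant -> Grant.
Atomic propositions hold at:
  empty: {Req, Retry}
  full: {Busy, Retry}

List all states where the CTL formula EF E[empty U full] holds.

E[empty U full]: least fixpoint, start Z0 = Sat(full) = {Busy, Retry}, add states in Sat(empty) with some successor in Z. Already a fixed point.
Sat(E[empty U full]) = {Busy, Retry}
EF E[empty U full]: least fixpoint, start Z0 = {Busy, Retry}, add states with some successor in Z. Already a fixed point.
Sat(EF E[empty U full]) = {Busy, Retry}

{Busy, Retry}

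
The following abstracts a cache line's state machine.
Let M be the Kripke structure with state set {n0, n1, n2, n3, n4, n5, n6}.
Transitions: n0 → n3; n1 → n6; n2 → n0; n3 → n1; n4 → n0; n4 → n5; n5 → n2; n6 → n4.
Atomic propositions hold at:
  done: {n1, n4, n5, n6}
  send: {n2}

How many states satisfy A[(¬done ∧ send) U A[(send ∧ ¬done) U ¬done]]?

Sat(¬done) = {n0, n2, n3}
Sat(¬done ∧ send) = {n2}
Sat(send ∧ ¬done) = {n2}
A[(send ∧ ¬done) U ¬done]: least fixpoint, start Z0 = Sat(¬done) = {n0, n2, n3}, add states in Sat(send ∧ ¬done) with every successor in Z. Already a fixed point.
Sat(A[(send ∧ ¬done) U ¬done]) = {n0, n2, n3}
A[(¬done ∧ send) U A[(send ∧ ¬done) U ¬done]]: least fixpoint, start Z0 = Sat(A[(send ∧ ¬done) U ¬done]) = {n0, n2, n3}, add states in Sat(¬done ∧ send) with every successor in Z. Already a fixed point.
Sat(A[(¬done ∧ send) U A[(send ∧ ¬done) U ¬done]]) = {n0, n2, n3}
|Sat(A[(¬done ∧ send) U A[(send ∧ ¬done) U ¬done]])| = |{n0, n2, n3}| = 3.

3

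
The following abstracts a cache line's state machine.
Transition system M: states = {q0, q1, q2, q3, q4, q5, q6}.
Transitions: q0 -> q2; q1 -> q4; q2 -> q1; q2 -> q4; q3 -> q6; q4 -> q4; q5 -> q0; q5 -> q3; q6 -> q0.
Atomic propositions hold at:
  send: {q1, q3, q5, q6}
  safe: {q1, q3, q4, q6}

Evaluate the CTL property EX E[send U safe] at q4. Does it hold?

E[send U safe]: least fixpoint, start Z0 = Sat(safe) = {q1, q3, q4, q6}, add states in Sat(send) with some successor in Z. Z1 = {q1, q3, q4, q5, q6}; fixed.
Sat(E[send U safe]) = {q1, q3, q4, q5, q6}
Sat(EX E[send U safe]) = {s : some successor in {q1, q3, q4, q5, q6}} = {q1, q2, q3, q4, q5}
q4 ∈ Sat(EX E[send U safe]) = {q1, q2, q3, q4, q5}, so the formula holds at q4.

Yes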